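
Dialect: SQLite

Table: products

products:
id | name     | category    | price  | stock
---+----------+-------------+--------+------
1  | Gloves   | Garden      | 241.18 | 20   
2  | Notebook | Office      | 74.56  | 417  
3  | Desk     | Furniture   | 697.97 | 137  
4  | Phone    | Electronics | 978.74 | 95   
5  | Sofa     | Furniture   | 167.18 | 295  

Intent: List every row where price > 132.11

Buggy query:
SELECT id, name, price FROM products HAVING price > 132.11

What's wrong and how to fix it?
Bug: HAVING filters the output of aggregation, but this query has no GROUP BY and no aggregate functions, so SQLite rejects it (HAVING clause on a non-aggregate query); the condition here is per row

Fix: Use WHERE for row-level filtering

Corrected query:
SELECT id, name, price FROM products WHERE price > 132.11

Result:
id | name   | price 
---+--------+-------
1  | Gloves | 241.18
3  | Desk   | 697.97
4  | Phone  | 978.74
5  | Sofa   | 167.18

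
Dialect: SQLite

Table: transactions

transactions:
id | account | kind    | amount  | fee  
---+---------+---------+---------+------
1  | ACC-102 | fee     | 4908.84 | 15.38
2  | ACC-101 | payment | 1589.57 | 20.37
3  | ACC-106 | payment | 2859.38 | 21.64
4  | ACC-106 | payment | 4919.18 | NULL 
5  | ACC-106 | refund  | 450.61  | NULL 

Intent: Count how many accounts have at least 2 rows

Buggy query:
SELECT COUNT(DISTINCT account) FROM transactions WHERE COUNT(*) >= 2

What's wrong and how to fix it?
Bug: WHERE filters individual rows, not groups, so a group-level COUNT is invalid there

Fix: Group first with HAVING COUNT(*) >= 2, then COUNT the resulting groups

Corrected query:
SELECT COUNT(*) FROM (SELECT account FROM transactions GROUP BY account HAVING COUNT(*) >= 2)

Result:
COUNT(*)
--------
1       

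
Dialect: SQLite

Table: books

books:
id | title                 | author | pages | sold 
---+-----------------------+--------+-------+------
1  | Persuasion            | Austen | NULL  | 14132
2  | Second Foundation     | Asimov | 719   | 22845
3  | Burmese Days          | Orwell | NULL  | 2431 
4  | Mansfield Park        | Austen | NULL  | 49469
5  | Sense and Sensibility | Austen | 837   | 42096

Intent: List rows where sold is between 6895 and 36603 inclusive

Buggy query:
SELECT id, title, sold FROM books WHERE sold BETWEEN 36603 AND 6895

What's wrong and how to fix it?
Bug: The bounds are reversed; BETWEEN a AND b requires a <= b to match anything

Fix: Swap the bounds so the smaller value comes first

Corrected query:
SELECT id, title, sold FROM books WHERE sold BETWEEN 6895 AND 36603

Result:
id | title             | sold 
---+-------------------+------
1  | Persuasion        | 14132
2  | Second Foundation | 22845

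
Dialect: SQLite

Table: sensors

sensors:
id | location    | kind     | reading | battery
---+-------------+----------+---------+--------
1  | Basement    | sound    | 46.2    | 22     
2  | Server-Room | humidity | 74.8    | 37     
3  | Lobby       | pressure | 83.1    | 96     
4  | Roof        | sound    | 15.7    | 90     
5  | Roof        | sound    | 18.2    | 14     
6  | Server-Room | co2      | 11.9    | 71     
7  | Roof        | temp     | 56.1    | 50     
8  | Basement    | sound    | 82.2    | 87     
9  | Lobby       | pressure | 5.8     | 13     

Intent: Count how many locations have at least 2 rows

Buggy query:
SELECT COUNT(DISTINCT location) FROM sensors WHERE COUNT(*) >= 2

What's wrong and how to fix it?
Bug: WHERE filters individual rows, not groups, so a group-level COUNT is invalid there

Fix: Use a subquery that GROUPs and filters with HAVING, then count its rows

Corrected query:
SELECT COUNT(*) FROM (SELECT location FROM sensors GROUP BY location HAVING COUNT(*) >= 2)

Result:
COUNT(*)
--------
4       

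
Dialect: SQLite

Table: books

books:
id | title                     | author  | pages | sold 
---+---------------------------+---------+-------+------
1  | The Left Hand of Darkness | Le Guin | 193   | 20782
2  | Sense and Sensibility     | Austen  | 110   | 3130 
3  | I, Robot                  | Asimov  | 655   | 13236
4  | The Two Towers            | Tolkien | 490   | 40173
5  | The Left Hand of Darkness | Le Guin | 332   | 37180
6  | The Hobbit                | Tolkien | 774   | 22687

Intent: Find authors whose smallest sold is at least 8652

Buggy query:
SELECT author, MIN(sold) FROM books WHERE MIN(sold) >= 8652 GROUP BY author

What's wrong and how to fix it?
Bug: MIN() in WHERE is a misuse of aggregate

Fix: Replace WHERE with HAVING after the GROUP BY

Corrected query:
SELECT author, MIN(sold) FROM books GROUP BY author HAVING MIN(sold) >= 8652

Result:
author  | MIN(sold)
--------+----------
Asimov  | 13236    
Le Guin | 20782    
Tolkien | 22687    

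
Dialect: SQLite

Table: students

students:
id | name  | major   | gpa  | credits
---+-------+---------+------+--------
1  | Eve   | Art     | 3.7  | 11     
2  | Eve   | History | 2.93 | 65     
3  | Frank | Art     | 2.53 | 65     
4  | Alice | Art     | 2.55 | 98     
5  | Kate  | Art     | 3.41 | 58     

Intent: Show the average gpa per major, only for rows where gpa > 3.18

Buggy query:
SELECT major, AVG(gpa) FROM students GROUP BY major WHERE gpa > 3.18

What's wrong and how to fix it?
Bug: Row-level WHERE must come before GROUP BY in the clause order

Fix: Place WHERE between FROM and GROUP BY

Corrected query:
SELECT major, AVG(gpa) FROM students WHERE gpa > 3.18 GROUP BY major

Result:
major | AVG(gpa)
------+---------
Art   | 3.555   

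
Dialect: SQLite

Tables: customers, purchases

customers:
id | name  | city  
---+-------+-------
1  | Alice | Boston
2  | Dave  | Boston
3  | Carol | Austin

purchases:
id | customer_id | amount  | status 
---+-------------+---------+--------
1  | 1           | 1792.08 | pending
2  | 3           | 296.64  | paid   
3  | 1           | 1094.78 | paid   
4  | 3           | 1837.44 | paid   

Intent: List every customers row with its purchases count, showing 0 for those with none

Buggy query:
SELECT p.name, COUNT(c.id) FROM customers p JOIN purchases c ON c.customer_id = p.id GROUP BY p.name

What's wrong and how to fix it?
Bug: An inner join excludes parents with zero children

Fix: Use LEFT JOIN so parents without children still appear (COUNT(c.id) gives 0)

Corrected query:
SELECT p.name, COUNT(c.id) FROM customers p LEFT JOIN purchases c ON c.customer_id = p.id GROUP BY p.name

Result:
name  | COUNT(c.id)
------+------------
Alice | 2          
Carol | 2          
Dave  | 0          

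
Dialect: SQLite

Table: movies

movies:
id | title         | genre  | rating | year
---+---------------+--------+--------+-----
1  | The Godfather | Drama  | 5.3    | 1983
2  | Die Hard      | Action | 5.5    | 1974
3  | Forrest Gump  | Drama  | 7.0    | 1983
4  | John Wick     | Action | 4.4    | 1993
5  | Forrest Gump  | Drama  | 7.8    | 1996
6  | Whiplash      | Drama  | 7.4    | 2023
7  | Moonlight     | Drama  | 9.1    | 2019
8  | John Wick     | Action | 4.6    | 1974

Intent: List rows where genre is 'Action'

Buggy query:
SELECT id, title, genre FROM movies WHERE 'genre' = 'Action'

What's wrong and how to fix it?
Bug: Single quotes denote string literals in SQL; the column name is being compared as a constant string

Fix: Remove the quotes around the column name (or use double quotes for an identifier)

Corrected query:
SELECT id, title, genre FROM movies WHERE genre = 'Action'

Result:
id | title     | genre 
---+-----------+-------
2  | Die Hard  | Action
4  | John Wick | Action
8  | John Wick | Action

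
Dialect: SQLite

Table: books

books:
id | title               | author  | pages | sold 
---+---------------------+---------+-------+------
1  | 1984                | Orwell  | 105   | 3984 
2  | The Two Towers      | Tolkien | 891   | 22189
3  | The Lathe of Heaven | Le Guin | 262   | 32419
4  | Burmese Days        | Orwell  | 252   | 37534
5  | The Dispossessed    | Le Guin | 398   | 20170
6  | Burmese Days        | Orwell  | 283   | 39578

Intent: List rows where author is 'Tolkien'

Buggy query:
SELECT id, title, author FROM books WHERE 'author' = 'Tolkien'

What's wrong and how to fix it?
Bug: Single quotes denote string literals in SQL; the column name is being compared as a constant string

Fix: Reference the column as author without single quotes

Corrected query:
SELECT id, title, author FROM books WHERE author = 'Tolkien'

Result:
id | title          | author 
---+----------------+--------
2  | The Two Towers | Tolkien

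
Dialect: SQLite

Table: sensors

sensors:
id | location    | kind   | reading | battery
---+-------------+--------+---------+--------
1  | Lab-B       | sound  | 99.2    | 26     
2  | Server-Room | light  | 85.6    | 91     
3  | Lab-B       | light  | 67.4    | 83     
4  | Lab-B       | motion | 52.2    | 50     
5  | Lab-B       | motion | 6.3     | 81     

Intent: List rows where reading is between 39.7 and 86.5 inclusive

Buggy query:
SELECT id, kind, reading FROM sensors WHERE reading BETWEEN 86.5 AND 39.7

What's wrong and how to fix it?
Bug: The bounds are reversed; BETWEEN a AND b requires a <= b to match anything

Fix: Write BETWEEN 39.7 AND 86.5

Corrected query:
SELECT id, kind, reading FROM sensors WHERE reading BETWEEN 39.7 AND 86.5

Result:
id | kind   | reading
---+--------+--------
2  | light  | 85.6   
3  | light  | 67.4   
4  | motion | 52.2   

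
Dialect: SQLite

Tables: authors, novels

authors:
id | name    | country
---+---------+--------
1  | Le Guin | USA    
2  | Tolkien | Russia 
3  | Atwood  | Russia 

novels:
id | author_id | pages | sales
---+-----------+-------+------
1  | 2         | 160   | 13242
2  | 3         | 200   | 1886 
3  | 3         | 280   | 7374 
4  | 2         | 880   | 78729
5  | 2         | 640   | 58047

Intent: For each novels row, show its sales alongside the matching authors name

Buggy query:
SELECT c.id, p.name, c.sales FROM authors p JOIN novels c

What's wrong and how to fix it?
Bug: Missing join condition: each novels row is matched to all authors rows instead of just its own

Fix: Add ON c.author_id = p.id to the JOIN

Corrected query:
SELECT c.id, p.name, c.sales FROM authors p JOIN novels c ON c.author_id = p.id

Result:
id | name    | sales
---+---------+------
1  | Tolkien | 13242
2  | Atwood  | 1886 
3  | Atwood  | 7374 
4  | Tolkien | 78729
5  | Tolkien | 58047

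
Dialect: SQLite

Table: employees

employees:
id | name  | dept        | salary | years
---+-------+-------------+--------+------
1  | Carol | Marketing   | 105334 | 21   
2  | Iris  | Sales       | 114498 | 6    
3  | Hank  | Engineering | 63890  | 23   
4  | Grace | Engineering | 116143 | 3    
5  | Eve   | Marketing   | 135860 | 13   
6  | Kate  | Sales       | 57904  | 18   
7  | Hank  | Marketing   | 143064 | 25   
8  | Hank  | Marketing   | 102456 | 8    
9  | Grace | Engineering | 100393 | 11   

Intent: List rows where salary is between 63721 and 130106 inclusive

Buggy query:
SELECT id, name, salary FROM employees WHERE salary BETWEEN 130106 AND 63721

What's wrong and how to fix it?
Bug: The bounds are reversed; BETWEEN a AND b requires a <= b to match anything

Fix: Swap the bounds so the smaller value comes first

Corrected query:
SELECT id, name, salary FROM employees WHERE salary BETWEEN 63721 AND 130106

Result:
id | name  | salary
---+-------+-------
1  | Carol | 105334
2  | Iris  | 114498
3  | Hank  | 63890 
4  | Grace | 116143
8  | Hank  | 102456
9  | Grace | 100393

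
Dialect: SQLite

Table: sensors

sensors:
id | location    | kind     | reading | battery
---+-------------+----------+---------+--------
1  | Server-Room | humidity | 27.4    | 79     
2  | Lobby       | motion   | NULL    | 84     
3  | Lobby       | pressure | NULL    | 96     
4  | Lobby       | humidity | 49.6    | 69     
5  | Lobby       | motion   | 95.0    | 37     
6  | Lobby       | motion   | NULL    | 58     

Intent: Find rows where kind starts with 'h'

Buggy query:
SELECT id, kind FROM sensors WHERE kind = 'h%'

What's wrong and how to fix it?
Bug: Wildcards only work with LIKE; '=' treats '%' as a literal character

Fix: Replace '=' with LIKE so 'h%' is treated as a pattern

Corrected query:
SELECT id, kind FROM sensors WHERE kind LIKE 'h%'

Result:
id | kind    
---+---------
1  | humidity
4  | humidity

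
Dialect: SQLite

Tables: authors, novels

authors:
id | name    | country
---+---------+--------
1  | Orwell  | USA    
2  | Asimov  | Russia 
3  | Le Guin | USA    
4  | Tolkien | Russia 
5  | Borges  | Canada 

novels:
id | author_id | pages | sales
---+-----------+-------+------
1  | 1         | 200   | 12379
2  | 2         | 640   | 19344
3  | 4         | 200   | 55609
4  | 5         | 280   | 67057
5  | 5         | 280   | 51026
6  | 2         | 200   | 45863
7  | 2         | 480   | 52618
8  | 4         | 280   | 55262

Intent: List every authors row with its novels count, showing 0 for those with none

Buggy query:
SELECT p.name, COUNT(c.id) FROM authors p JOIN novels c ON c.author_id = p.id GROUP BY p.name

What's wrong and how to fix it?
Bug: INNER JOIN drops authors rows that have no matching novels rows

Fix: Use LEFT JOIN so parents without children still appear (COUNT(c.id) gives 0)

Corrected query:
SELECT p.name, COUNT(c.id) FROM authors p LEFT JOIN novels c ON c.author_id = p.id GROUP BY p.name

Result:
name    | COUNT(c.id)
--------+------------
Asimov  | 3          
Borges  | 2          
Le Guin | 0          
Orwell  | 1          
Tolkien | 2          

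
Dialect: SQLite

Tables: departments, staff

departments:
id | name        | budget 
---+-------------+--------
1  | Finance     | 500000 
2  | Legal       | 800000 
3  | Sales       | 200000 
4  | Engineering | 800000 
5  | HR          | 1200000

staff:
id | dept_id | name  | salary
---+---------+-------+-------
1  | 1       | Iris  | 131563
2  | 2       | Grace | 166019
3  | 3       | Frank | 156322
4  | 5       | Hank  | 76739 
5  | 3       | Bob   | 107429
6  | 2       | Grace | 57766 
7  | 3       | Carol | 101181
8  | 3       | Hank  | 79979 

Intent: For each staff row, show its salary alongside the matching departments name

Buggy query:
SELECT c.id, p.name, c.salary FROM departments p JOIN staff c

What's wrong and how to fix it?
Bug: JOIN with no ON clause produces a cartesian product; every staff row pairs with every departments row

Fix: Add ON c.dept_id = p.id to the JOIN

Corrected query:
SELECT c.id, p.name, c.salary FROM departments p JOIN staff c ON c.dept_id = p.id

Result:
id | name    | salary
---+---------+-------
1  | Finance | 131563
2  | Legal   | 166019
3  | Sales   | 156322
4  | HR      | 76739 
5  | Sales   | 107429
6  | Legal   | 57766 
7  | Sales   | 101181
8  | Sales   | 79979 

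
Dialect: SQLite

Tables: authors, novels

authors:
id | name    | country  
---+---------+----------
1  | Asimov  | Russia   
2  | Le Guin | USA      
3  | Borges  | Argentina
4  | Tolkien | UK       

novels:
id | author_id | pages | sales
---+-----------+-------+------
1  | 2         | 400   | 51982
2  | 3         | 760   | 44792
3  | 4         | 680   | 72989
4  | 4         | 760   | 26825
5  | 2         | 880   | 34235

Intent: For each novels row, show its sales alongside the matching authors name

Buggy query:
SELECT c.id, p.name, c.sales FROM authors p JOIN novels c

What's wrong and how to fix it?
Bug: JOIN with no ON clause produces a cartesian product; every novels row pairs with every authors row

Fix: Add ON c.author_id = p.id to the JOIN

Corrected query:
SELECT c.id, p.name, c.sales FROM authors p JOIN novels c ON c.author_id = p.id

Result:
id | name    | sales
---+---------+------
1  | Le Guin | 51982
2  | Borges  | 44792
3  | Tolkien | 72989
4  | Tolkien | 26825
5  | Le Guin | 34235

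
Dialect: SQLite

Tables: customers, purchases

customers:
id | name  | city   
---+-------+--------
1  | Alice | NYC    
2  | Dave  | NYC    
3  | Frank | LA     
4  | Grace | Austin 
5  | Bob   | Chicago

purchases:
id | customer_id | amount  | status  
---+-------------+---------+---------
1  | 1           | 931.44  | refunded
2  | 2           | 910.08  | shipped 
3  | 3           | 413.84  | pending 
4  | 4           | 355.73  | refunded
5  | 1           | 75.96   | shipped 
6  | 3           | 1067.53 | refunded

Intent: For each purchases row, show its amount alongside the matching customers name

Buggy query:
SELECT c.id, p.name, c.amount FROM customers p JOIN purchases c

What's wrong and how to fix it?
Bug: Missing join condition: each purchases row is matched to all customers rows instead of just its own

Fix: Add ON c.customer_id = p.id to the JOIN

Corrected query:
SELECT c.id, p.name, c.amount FROM customers p JOIN purchases c ON c.customer_id = p.id

Result:
id | name  | amount 
---+-------+--------
1  | Alice | 931.44 
2  | Dave  | 910.08 
3  | Frank | 413.84 
4  | Grace | 355.73 
5  | Alice | 75.96  
6  | Frank | 1067.53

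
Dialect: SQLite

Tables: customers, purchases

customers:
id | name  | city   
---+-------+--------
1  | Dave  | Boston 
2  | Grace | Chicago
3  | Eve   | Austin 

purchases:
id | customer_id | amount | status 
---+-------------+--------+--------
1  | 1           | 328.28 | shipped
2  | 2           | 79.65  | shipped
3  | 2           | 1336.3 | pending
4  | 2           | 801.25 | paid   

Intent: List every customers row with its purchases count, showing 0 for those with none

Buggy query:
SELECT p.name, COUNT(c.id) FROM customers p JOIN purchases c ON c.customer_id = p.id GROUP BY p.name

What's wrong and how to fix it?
Bug: An inner join excludes parents with zero children

Fix: Use LEFT JOIN so parents without children still appear (COUNT(c.id) gives 0)

Corrected query:
SELECT p.name, COUNT(c.id) FROM customers p LEFT JOIN purchases c ON c.customer_id = p.id GROUP BY p.name

Result:
name  | COUNT(c.id)
------+------------
Dave  | 1          
Eve   | 0          
Grace | 3          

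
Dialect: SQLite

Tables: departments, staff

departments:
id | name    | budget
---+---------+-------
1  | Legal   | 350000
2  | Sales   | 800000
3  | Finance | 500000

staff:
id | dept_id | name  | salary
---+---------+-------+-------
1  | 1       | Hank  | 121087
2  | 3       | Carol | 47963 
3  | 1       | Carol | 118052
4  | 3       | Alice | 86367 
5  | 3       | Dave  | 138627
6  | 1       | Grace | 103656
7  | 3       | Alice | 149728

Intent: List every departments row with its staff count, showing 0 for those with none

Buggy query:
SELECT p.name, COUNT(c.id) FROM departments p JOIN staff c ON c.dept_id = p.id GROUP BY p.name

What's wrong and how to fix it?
Bug: INNER JOIN drops departments rows that have no matching staff rows

Fix: Switch to LEFT JOIN to retain unmatched parent rows

Corrected query:
SELECT p.name, COUNT(c.id) FROM departments p LEFT JOIN staff c ON c.dept_id = p.id GROUP BY p.name

Result:
name    | COUNT(c.id)
--------+------------
Finance | 4          
Legal   | 3          
Sales   | 0          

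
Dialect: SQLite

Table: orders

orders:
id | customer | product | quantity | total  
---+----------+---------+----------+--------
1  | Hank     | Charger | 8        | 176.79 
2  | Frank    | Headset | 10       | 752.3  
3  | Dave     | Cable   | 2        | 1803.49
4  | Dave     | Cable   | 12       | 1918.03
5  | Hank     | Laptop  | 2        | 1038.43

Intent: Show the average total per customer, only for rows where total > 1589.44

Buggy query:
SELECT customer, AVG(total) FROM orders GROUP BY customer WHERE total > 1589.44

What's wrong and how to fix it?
Bug: Row-level WHERE must come before GROUP BY in the clause order

Fix: Place WHERE between FROM and GROUP BY

Corrected query:
SELECT customer, AVG(total) FROM orders WHERE total > 1589.44 GROUP BY customer

Result:
customer | AVG(total)
---------+-----------
Dave     | 1860.76   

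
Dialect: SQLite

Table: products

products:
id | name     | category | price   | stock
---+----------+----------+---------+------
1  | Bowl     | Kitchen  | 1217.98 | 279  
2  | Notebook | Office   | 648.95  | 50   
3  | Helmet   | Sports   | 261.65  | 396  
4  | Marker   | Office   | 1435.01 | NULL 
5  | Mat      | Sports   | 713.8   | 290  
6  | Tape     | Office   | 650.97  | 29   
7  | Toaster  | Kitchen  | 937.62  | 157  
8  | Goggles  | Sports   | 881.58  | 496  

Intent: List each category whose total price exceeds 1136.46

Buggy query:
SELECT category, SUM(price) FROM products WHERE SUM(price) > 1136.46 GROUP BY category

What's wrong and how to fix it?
Bug: Aggregate functions cannot appear in a WHERE clause

Fix: Use HAVING (which filters groups after aggregation) instead of WHERE

Corrected query:
SELECT category, SUM(price) FROM products GROUP BY category HAVING SUM(price) > 1136.46

Result:
category | SUM(price)
---------+-----------
Kitchen  | 2155.6    
Office   | 2734.93   
Sports   | 1857.03   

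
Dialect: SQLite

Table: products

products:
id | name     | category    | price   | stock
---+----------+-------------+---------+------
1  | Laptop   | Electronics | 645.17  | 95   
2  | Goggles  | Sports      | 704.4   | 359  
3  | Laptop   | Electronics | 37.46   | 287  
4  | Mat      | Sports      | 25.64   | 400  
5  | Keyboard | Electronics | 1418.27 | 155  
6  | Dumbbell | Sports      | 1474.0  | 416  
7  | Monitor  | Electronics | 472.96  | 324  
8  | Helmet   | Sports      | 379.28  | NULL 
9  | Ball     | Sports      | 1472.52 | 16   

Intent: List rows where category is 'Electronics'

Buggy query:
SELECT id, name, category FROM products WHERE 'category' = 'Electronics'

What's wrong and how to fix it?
Bug: Single quotes denote string literals in SQL; the column name is being compared as a constant string

Fix: Reference the column as category without single quotes

Corrected query:
SELECT id, name, category FROM products WHERE category = 'Electronics'

Result:
id | name     | category   
---+----------+------------
1  | Laptop   | Electronics
3  | Laptop   | Electronics
5  | Keyboard | Electronics
7  | Monitor  | Electronics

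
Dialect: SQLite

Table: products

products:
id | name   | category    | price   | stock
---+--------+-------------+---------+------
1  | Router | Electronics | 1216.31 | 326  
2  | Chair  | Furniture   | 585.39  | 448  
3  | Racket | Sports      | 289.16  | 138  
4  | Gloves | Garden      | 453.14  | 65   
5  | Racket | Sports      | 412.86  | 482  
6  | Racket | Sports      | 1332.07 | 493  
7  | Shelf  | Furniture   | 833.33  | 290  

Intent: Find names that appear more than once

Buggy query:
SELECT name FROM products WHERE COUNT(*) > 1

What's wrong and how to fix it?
Bug: WHERE can't reference COUNT(*); aggregates are computed after WHERE

Fix: Group first, then use HAVING for the count condition

Corrected query:
SELECT name FROM products GROUP BY name HAVING COUNT(*) > 1

Result:
name  
------
Racket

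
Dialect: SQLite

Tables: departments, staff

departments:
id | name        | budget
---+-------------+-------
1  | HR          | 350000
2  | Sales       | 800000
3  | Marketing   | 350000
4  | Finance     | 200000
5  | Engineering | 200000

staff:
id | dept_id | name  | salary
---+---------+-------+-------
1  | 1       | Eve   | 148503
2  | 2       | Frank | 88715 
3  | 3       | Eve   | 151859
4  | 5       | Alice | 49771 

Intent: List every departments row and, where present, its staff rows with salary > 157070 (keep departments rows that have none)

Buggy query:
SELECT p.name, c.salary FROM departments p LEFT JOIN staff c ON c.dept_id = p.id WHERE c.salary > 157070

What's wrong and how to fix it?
Bug: A WHERE condition on the right-hand table after LEFT JOIN drops unmatched parents

Fix: Move the right-table condition into the ON clause so unmatched parents are kept

Corrected query:
SELECT p.name, c.salary FROM departments p LEFT JOIN staff c ON c.dept_id = p.id AND c.salary > 157070

Result:
name        | salary
------------+-------
HR          | NULL  
Sales       | NULL  
Marketing   | NULL  
Finance     | NULL  
Engineering | NULL  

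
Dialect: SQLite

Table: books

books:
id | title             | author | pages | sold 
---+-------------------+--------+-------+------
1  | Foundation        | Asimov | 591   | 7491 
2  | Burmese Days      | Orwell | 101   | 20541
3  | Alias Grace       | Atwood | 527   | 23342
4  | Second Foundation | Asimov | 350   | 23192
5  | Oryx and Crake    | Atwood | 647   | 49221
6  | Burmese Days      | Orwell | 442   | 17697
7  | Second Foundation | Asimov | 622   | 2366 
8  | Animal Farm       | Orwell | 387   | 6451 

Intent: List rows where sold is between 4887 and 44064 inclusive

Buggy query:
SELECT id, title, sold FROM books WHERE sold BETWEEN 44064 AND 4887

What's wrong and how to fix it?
Bug: The bounds are reversed; BETWEEN a AND b requires a <= b to match anything

Fix: Write BETWEEN 4887 AND 44064

Corrected query:
SELECT id, title, sold FROM books WHERE sold BETWEEN 4887 AND 44064

Result:
id | title             | sold 
---+-------------------+------
1  | Foundation        | 7491 
2  | Burmese Days      | 20541
3  | Alias Grace       | 23342
4  | Second Foundation | 23192
6  | Burmese Days      | 17697
8  | Animal Farm       | 6451 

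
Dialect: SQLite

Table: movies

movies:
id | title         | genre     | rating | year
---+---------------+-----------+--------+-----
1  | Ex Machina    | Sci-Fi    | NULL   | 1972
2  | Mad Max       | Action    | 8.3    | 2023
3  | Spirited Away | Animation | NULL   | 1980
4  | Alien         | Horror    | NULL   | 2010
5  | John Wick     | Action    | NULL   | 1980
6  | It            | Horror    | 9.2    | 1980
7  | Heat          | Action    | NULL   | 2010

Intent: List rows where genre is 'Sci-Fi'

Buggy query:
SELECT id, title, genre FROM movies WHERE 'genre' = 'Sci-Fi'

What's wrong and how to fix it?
Bug: 'genre' in single quotes is a string literal, not the column; the comparison is literal-vs-literal and never true

Fix: Reference the column as genre without single quotes

Corrected query:
SELECT id, title, genre FROM movies WHERE genre = 'Sci-Fi'

Result:
id | title      | genre 
---+------------+-------
1  | Ex Machina | Sci-Fi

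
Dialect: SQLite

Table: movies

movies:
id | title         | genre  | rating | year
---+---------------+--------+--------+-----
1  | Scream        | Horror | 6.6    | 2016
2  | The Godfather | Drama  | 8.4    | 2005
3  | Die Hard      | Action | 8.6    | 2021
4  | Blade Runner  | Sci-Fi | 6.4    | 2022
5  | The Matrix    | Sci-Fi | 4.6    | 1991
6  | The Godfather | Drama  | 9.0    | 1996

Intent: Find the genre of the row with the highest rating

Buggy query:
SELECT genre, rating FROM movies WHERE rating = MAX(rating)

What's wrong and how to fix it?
Bug: MAX(rating) is an aggregate and cannot be used directly in WHERE

Fix: Use a subquery: WHERE rating = (SELECT MAX(rating) FROM movies)

Corrected query:
SELECT genre, rating FROM movies WHERE rating = (SELECT MAX(rating) FROM movies)

Result:
genre | rating
------+-------
Drama | 9     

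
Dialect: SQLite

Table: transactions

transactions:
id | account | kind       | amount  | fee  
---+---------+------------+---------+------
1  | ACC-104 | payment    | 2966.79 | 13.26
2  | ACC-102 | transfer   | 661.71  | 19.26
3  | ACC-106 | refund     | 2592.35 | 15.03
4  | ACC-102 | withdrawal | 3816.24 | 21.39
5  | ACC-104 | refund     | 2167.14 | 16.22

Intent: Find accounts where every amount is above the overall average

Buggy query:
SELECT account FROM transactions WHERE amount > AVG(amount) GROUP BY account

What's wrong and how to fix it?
Bug: WHERE evaluates per row before aggregation, so AVG() is unavailable

Fix: Use a subquery for AVG and a HAVING MIN(...) filter so the condition holds for every row in the group

Corrected query:
SELECT account FROM transactions GROUP BY account HAVING MIN(amount) > (SELECT AVG(amount) FROM transactions)

Result:
account
-------
ACC-106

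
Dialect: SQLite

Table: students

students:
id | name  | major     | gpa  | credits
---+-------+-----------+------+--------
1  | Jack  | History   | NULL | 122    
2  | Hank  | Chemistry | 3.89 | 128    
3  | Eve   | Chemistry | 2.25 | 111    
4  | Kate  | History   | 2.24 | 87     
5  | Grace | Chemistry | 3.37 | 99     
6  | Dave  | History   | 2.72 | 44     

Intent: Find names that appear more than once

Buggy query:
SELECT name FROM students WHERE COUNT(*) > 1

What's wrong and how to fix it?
Bug: WHERE can't reference COUNT(*); aggregates are computed after WHERE

Fix: GROUP BY name, then filter groups with HAVING COUNT(*) > 1

Corrected query:
SELECT name FROM students GROUP BY name HAVING COUNT(*) > 1

Result:
(no rows)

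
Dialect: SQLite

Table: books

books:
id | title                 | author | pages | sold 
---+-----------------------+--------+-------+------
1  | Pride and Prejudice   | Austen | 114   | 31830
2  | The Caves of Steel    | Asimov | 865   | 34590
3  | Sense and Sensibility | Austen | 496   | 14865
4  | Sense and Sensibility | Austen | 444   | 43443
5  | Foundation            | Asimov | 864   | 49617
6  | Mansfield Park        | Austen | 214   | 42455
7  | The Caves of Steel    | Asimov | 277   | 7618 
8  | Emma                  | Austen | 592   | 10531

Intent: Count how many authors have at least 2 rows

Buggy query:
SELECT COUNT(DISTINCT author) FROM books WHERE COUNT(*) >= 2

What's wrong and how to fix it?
Bug: COUNT(*) cannot appear in WHERE; the per-group count doesn't exist yet

Fix: Use a subquery that GROUPs and filters with HAVING, then count its rows

Corrected query:
SELECT COUNT(*) FROM (SELECT author FROM books GROUP BY author HAVING COUNT(*) >= 2)

Result:
COUNT(*)
--------
2       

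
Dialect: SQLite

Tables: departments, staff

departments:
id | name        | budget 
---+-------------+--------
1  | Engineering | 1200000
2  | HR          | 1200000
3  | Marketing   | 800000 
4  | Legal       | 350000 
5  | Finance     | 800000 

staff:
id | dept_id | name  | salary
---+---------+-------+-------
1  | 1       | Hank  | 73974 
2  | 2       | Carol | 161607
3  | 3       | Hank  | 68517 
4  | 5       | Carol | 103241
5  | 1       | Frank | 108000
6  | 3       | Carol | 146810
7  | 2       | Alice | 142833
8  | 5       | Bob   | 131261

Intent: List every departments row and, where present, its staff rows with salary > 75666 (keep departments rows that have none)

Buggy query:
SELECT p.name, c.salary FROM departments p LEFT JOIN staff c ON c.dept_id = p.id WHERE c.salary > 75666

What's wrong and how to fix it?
Bug: Filtering c.salary in WHERE discards the NULL rows produced by LEFT JOIN, turning it into an inner join

Fix: Put 'c.salary > 75666' in the JOIN's ON clause instead of WHERE

Corrected query:
SELECT p.name, c.salary FROM departments p LEFT JOIN staff c ON c.dept_id = p.id AND c.salary > 75666

Result:
name        | salary
------------+-------
Engineering | 108000
HR          | 142833
HR          | 161607
Marketing   | 146810
Legal       | NULL  
Finance     | 103241
Finance     | 131261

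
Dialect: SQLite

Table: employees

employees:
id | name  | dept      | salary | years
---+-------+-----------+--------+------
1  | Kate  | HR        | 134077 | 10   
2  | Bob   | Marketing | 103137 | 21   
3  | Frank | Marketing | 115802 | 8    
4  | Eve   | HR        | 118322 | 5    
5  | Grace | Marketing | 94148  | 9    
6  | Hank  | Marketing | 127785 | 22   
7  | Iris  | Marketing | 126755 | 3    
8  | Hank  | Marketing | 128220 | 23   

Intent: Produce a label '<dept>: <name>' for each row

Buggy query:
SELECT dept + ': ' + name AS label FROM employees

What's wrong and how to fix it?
Bug: '+' is numeric addition; on text columns SQLite converts them to 0 instead of concatenating

Fix: Replace + with || to concatenate text

Corrected query:
SELECT dept || ': ' || name AS label FROM employees

Result:
label           
----------------
HR: Kate        
Marketing: Bob  
Marketing: Frank
HR: Eve         
Marketing: Grace
Marketing: Hank 
Marketing: Iris 
Marketing: Hank 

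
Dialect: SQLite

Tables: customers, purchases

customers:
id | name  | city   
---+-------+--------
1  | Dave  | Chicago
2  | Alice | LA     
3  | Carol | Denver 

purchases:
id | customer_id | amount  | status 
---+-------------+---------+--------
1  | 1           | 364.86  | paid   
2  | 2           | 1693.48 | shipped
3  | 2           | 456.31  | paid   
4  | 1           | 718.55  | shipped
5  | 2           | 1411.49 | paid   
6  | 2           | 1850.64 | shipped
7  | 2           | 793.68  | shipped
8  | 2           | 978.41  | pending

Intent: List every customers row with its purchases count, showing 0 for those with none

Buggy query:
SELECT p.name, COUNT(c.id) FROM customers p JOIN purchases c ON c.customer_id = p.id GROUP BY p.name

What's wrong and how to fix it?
Bug: An inner join excludes parents with zero children

Fix: Switch to LEFT JOIN to retain unmatched parent rows

Corrected query:
SELECT p.name, COUNT(c.id) FROM customers p LEFT JOIN purchases c ON c.customer_id = p.id GROUP BY p.name

Result:
name  | COUNT(c.id)
------+------------
Alice | 6          
Carol | 0          
Dave  | 2          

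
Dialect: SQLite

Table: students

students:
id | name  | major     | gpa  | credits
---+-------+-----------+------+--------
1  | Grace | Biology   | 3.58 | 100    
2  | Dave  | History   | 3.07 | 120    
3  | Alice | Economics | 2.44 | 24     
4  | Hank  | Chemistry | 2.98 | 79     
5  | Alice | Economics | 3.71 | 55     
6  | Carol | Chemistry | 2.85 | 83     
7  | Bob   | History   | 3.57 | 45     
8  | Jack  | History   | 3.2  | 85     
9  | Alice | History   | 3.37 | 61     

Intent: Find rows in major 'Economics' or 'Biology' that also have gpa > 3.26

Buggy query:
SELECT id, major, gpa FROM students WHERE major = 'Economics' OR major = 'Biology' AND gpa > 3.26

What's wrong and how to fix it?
Bug: Without parentheses, AND is evaluated before OR, so the gpa filter only applies to the 'Biology' branch

Fix: Add parentheses around the OR so the AND applies to both alternatives

Corrected query:
SELECT id, major, gpa FROM students WHERE (major = 'Economics' OR major = 'Biology') AND gpa > 3.26

Result:
id | major     | gpa 
---+-----------+-----
1  | Biology   | 3.58
5  | Economics | 3.71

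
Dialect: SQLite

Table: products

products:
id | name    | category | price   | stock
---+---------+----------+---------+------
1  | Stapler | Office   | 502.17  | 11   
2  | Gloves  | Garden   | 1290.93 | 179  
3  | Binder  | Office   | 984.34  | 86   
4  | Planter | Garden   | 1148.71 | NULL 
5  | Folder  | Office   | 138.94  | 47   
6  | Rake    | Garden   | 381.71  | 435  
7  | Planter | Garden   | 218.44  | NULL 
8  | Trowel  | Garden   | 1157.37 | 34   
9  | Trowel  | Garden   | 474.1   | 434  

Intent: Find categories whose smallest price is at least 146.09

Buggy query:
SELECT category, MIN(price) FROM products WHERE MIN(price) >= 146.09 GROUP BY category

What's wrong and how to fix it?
Bug: MIN() in WHERE is a misuse of aggregate

Fix: Use HAVING for the per-group MIN condition

Corrected query:
SELECT category, MIN(price) FROM products GROUP BY category HAVING MIN(price) >= 146.09

Result:
category | MIN(price)
---------+-----------
Garden   | 218.44    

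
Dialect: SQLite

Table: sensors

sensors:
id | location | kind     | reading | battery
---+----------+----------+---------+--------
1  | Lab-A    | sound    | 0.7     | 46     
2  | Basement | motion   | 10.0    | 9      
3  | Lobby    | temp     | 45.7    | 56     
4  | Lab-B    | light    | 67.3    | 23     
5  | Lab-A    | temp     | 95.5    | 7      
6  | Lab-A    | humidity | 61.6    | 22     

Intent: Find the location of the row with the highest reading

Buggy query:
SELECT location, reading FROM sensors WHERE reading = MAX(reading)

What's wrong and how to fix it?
Bug: MAX(reading) is an aggregate and cannot be used directly in WHERE

Fix: Use a subquery: WHERE reading = (SELECT MAX(reading) FROM sensors)

Corrected query:
SELECT location, reading FROM sensors WHERE reading = (SELECT MAX(reading) FROM sensors)

Result:
location | reading
---------+--------
Lab-A    | 95.5   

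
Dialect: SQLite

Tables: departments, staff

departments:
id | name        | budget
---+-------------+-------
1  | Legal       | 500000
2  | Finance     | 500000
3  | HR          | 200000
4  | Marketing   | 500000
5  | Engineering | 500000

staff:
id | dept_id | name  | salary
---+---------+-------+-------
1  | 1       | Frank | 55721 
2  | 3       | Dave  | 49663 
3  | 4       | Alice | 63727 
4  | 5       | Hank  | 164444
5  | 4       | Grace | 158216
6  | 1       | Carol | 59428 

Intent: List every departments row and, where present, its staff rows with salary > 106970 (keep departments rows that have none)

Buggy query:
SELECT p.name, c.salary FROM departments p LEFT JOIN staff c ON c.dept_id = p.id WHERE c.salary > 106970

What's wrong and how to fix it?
Bug: A WHERE condition on the right-hand table after LEFT JOIN drops unmatched parents

Fix: Move the right-table condition into the ON clause so unmatched parents are kept

Corrected query:
SELECT p.name, c.salary FROM departments p LEFT JOIN staff c ON c.dept_id = p.id AND c.salary > 106970

Result:
name        | salary
------------+-------
Legal       | NULL  
Finance     | NULL  
HR          | NULL  
Marketing   | 158216
Engineering | 164444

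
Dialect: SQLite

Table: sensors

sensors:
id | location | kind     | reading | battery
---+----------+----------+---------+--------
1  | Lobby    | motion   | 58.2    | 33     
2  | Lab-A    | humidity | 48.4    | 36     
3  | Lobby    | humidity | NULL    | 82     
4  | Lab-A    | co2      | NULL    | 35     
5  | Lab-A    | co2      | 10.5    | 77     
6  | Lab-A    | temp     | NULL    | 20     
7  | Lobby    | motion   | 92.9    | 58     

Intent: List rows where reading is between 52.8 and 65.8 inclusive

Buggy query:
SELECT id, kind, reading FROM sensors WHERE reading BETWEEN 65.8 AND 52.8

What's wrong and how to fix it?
Bug: BETWEEN expects the lower bound first; with 65.8 AND 52.8 the range is empty

Fix: Write BETWEEN 52.8 AND 65.8

Corrected query:
SELECT id, kind, reading FROM sensors WHERE reading BETWEEN 52.8 AND 65.8

Result:
id | kind   | reading
---+--------+--------
1  | motion | 58.2   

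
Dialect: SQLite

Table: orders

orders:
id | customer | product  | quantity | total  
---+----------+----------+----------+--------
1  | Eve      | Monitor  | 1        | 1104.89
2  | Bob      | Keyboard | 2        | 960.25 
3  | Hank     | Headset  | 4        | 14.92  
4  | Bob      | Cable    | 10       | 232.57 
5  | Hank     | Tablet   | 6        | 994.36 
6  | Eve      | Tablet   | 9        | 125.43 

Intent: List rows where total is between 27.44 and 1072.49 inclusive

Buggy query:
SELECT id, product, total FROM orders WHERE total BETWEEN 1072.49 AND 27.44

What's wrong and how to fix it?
Bug: The bounds are reversed; BETWEEN a AND b requires a <= b to match anything

Fix: Swap the bounds so the smaller value comes first

Corrected query:
SELECT id, product, total FROM orders WHERE total BETWEEN 27.44 AND 1072.49

Result:
id | product  | total 
---+----------+-------
2  | Keyboard | 960.25
4  | Cable    | 232.57
5  | Tablet   | 994.36
6  | Tablet   | 125.43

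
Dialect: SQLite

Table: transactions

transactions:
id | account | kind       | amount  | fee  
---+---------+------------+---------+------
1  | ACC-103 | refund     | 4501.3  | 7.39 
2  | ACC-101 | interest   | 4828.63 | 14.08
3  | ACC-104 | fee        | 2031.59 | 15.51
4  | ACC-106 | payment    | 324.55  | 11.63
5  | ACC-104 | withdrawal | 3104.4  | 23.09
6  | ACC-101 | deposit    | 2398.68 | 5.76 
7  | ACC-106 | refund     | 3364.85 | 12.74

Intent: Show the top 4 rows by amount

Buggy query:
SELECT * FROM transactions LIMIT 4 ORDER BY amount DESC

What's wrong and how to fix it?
Bug: LIMIT must come after ORDER BY

Fix: Sort with ORDER BY, then apply LIMIT

Corrected query:
SELECT * FROM transactions ORDER BY amount DESC LIMIT 4

Result:
id | account | kind       | amount  | fee  
---+---------+------------+---------+------
2  | ACC-101 | interest   | 4828.63 | 14.08
1  | ACC-103 | refund     | 4501.3  | 7.39 
7  | ACC-106 | refund     | 3364.85 | 12.74
5  | ACC-104 | withdrawal | 3104.4  | 23.09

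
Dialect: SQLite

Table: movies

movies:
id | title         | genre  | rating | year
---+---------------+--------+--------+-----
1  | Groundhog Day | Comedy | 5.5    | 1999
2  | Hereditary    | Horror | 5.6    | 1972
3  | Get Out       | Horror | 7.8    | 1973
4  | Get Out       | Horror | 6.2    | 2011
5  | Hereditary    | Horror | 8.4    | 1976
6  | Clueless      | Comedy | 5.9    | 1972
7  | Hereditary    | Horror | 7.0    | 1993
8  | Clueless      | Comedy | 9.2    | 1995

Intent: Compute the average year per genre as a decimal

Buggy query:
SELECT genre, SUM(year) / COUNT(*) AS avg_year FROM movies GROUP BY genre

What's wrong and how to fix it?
Bug: Both operands are integers, so '/' performs integer division and truncates

Fix: Multiply by 1.0 (or CAST to REAL) to force floating-point division

Corrected query:
SELECT genre, SUM(year) * 1.0 / COUNT(*) AS avg_year FROM movies GROUP BY genre

Result:
genre  | avg_year   
-------+------------
Comedy | 1988.666667
Horror | 1985       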